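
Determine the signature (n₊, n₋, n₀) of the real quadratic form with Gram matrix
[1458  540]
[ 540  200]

Answer: (1, 0, 1)

Derivation:
step 0: pivot 1458 → sign +
step 1: row/col 1 already zero → sign 0
signature = (1, 0, 1)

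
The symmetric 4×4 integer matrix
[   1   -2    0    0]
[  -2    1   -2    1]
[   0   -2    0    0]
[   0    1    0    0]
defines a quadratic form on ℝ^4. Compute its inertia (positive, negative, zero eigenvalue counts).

step 0: pivot 1 → sign +
step 1: pivot -3 → sign −
step 2: pivot 4/3 → sign +
step 3: row/col 3 already zero → sign 0
signature = (2, 1, 1)

Answer: (2, 1, 1)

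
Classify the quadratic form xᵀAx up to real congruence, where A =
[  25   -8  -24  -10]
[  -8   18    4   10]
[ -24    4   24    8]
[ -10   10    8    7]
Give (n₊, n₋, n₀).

Answer: (3, 0, 1)

Derivation:
step 0: pivot 25 → sign +
step 1: pivot 386/25 → sign +
step 2: pivot 16/193 → sign +
step 3: row/col 3 already zero → sign 0
signature = (3, 0, 1)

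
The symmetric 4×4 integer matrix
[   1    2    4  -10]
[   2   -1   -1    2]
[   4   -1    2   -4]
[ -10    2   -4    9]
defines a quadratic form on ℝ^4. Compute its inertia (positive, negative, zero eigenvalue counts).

step 0: pivot 1 → sign +
step 1: pivot -5 → sign −
step 2: pivot 11/5 → sign +
step 3: pivot -1/11 → sign −
signature = (2, 2, 0)

Answer: (2, 2, 0)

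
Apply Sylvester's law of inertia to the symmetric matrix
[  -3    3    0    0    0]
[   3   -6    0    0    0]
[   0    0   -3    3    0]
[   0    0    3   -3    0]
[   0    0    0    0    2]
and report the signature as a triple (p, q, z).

Answer: (1, 3, 1)

Derivation:
step 0: pivot -3 → sign −
step 1: pivot -3 → sign −
step 2: pivot -3 → sign −
step 3: pivot 2 → sign +
step 4: row/col 4 already zero → sign 0
signature = (1, 3, 1)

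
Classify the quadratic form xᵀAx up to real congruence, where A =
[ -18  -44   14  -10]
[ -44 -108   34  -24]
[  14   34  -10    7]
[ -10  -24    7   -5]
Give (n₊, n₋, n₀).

Answer: (1, 2, 1)

Derivation:
step 0: pivot -18 → sign −
step 1: pivot -4/9 → sign −
step 2: pivot 1 → sign +
step 3: row/col 3 already zero → sign 0
signature = (1, 2, 1)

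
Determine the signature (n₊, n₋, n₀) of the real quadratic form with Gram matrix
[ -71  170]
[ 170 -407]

Answer: (1, 1, 0)

Derivation:
step 0: pivot -71 → sign −
step 1: pivot 3/71 → sign +
signature = (1, 1, 0)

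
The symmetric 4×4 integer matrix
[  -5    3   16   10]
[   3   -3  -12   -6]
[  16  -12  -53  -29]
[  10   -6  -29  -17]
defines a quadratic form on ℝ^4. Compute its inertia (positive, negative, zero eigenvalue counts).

step 0: pivot -5 → sign −
step 1: pivot -6/5 → sign −
step 2: pivot 3 → sign +
step 3: row/col 3 already zero → sign 0
signature = (1, 2, 1)

Answer: (1, 2, 1)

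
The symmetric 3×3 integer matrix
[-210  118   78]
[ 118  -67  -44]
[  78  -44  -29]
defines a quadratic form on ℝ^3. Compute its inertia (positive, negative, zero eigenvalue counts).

Answer: (1, 2, 0)

Derivation:
step 0: pivot -210 → sign −
step 1: pivot -73/105 → sign −
step 2: pivot 1/73 → sign +
signature = (1, 2, 0)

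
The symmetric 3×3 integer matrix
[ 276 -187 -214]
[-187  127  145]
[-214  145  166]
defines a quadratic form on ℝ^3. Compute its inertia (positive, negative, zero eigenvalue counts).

step 0: pivot 276 → sign +
step 1: pivot 83/276 → sign +
step 2: pivot 6/83 → sign +
signature = (3, 0, 0)

Answer: (3, 0, 0)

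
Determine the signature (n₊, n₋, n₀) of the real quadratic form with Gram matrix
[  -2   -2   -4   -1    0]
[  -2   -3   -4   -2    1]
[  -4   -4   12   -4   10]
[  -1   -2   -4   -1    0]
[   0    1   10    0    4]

Answer: (2, 2, 1)

Derivation:
step 0: pivot -2 → sign −
step 1: pivot -1 → sign −
step 2: pivot 20 → sign +
step 3: pivot 3/10 → sign +
step 4: row/col 4 already zero → sign 0
signature = (2, 2, 1)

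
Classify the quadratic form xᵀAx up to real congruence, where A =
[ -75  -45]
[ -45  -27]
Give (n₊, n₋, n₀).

Answer: (0, 1, 1)

Derivation:
step 0: pivot -75 → sign −
step 1: row/col 1 already zero → sign 0
signature = (0, 1, 1)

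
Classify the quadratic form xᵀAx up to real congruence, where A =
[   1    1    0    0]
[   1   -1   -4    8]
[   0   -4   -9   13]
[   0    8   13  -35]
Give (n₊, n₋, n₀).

Answer: (2, 2, 0)

Derivation:
step 0: pivot 1 → sign +
step 1: pivot -2 → sign −
step 2: pivot -1 → sign −
step 3: pivot 6 → sign +
signature = (2, 2, 0)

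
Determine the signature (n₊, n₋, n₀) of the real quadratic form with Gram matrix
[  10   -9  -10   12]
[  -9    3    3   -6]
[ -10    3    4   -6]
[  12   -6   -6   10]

step 0: pivot 10 → sign +
step 1: pivot -51/10 → sign −
step 2: pivot 18/17 → sign +
step 3: row/col 3 already zero → sign 0
signature = (2, 1, 1)

Answer: (2, 1, 1)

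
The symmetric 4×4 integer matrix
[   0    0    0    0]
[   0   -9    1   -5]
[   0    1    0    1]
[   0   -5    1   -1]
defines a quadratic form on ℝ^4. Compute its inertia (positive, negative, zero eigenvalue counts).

Answer: (1, 1, 2)

Derivation:
step 0: pivot -9 → sign −
step 1: pivot 1/9 → sign +
step 2: row/col 2 already zero → sign 0
step 3: row/col 3 already zero → sign 0
signature = (1, 1, 2)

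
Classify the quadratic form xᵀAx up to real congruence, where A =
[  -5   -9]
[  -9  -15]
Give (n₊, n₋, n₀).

step 0: pivot -5 → sign −
step 1: pivot 6/5 → sign +
signature = (1, 1, 0)

Answer: (1, 1, 0)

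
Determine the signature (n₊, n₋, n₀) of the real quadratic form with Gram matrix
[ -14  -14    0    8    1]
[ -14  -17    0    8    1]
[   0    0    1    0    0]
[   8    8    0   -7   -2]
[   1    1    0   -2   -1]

Answer: (1, 4, 0)

Derivation:
step 0: pivot -14 → sign −
step 1: pivot -3 → sign −
step 2: pivot 1 → sign +
step 3: pivot -17/7 → sign −
step 4: pivot -3/34 → sign −
signature = (1, 4, 0)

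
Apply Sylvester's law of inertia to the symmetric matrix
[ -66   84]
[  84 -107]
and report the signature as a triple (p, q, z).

Answer: (0, 2, 0)

Derivation:
step 0: pivot -66 → sign −
step 1: pivot -1/11 → sign −
signature = (0, 2, 0)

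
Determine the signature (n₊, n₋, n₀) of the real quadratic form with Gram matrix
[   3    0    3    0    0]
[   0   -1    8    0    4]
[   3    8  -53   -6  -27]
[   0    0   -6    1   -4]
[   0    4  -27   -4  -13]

Answer: (2, 3, 0)

Derivation:
step 0: pivot 3 → sign +
step 1: pivot -1 → sign −
step 2: pivot 8 → sign +
step 3: pivot -7/2 → sign −
step 4: pivot -3/28 → sign −
signature = (2, 3, 0)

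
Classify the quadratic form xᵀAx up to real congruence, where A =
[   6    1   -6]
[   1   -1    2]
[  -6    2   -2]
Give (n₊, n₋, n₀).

Answer: (1, 2, 0)

Derivation:
step 0: pivot 6 → sign +
step 1: pivot -7/6 → sign −
step 2: pivot -2/7 → sign −
signature = (1, 2, 0)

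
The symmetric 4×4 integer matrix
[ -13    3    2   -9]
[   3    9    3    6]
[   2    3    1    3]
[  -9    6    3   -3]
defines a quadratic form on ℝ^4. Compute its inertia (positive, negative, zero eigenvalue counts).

step 0: pivot -13 → sign −
step 1: pivot 126/13 → sign +
step 2: pivot 1/14 → sign +
step 3: pivot 1 → sign +
signature = (3, 1, 0)

Answer: (3, 1, 0)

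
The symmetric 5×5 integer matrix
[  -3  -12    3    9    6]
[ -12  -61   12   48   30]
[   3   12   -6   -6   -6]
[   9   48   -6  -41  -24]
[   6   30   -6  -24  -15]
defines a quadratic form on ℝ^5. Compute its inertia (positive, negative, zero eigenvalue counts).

Answer: (1, 4, 0)

Derivation:
step 0: pivot -3 → sign −
step 1: pivot -13 → sign −
step 2: pivot -3 → sign −
step 3: pivot 1/13 → sign +
step 4: pivot -3 → sign −
signature = (1, 4, 0)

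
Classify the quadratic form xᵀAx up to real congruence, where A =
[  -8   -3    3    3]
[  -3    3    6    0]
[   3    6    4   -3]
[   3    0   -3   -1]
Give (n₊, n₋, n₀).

step 0: pivot -8 → sign −
step 1: pivot 33/8 → sign +
step 2: pivot -7/11 → sign −
step 3: pivot 2/7 → sign +
signature = (2, 2, 0)

Answer: (2, 2, 0)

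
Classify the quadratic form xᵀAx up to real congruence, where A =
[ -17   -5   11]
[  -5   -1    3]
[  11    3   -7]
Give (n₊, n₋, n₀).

step 0: pivot -17 → sign −
step 1: pivot 8/17 → sign +
step 2: row/col 2 already zero → sign 0
signature = (1, 1, 1)

Answer: (1, 1, 1)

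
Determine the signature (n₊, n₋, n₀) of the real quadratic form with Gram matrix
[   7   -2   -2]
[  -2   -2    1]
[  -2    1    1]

step 0: pivot 7 → sign +
step 1: pivot -18/7 → sign −
step 2: pivot 1/2 → sign +
signature = (2, 1, 0)

Answer: (2, 1, 0)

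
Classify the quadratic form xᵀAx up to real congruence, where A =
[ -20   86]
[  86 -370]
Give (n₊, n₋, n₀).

step 0: pivot -20 → sign −
step 1: pivot -1/5 → sign −
signature = (0, 2, 0)

Answer: (0, 2, 0)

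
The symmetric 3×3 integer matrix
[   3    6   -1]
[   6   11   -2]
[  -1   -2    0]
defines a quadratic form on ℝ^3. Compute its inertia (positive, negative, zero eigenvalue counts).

step 0: pivot 3 → sign +
step 1: pivot -1 → sign −
step 2: pivot -1/3 → sign −
signature = (1, 2, 0)

Answer: (1, 2, 0)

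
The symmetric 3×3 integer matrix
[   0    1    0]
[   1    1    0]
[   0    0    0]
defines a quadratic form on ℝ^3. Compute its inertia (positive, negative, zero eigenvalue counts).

step 0: pivot 1 → sign +
step 1: pivot -1 → sign −
step 2: row/col 2 already zero → sign 0
signature = (1, 1, 1)

Answer: (1, 1, 1)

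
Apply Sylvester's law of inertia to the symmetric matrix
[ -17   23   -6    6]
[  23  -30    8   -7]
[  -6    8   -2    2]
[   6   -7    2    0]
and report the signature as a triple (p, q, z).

step 0: pivot -17 → sign −
step 1: pivot 19/17 → sign +
step 2: pivot 2/19 → sign +
step 3: pivot 1 → sign +
signature = (3, 1, 0)

Answer: (3, 1, 0)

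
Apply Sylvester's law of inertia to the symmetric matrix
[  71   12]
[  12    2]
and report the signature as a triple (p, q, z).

step 0: pivot 71 → sign +
step 1: pivot -2/71 → sign −
signature = (1, 1, 0)

Answer: (1, 1, 0)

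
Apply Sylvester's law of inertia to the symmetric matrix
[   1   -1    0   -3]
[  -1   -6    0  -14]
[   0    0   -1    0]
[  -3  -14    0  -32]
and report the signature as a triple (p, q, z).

step 0: pivot 1 → sign +
step 1: pivot -7 → sign −
step 2: pivot -1 → sign −
step 3: pivot 2/7 → sign +
signature = (2, 2, 0)

Answer: (2, 2, 0)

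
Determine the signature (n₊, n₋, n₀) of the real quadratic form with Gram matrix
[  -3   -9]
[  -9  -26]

step 0: pivot -3 → sign −
step 1: pivot 1 → sign +
signature = (1, 1, 0)

Answer: (1, 1, 0)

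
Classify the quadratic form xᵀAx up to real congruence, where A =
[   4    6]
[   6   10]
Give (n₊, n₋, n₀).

step 0: pivot 4 → sign +
step 1: pivot 1 → sign +
signature = (2, 0, 0)

Answer: (2, 0, 0)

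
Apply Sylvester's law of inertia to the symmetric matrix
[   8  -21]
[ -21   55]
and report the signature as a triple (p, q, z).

step 0: pivot 8 → sign +
step 1: pivot -1/8 → sign −
signature = (1, 1, 0)

Answer: (1, 1, 0)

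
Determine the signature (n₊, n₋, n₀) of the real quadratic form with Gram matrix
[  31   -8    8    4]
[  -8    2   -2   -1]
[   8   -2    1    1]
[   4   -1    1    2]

Answer: (2, 2, 0)

Derivation:
step 0: pivot 31 → sign +
step 1: pivot -2/31 → sign −
step 2: pivot -1 → sign −
step 3: pivot 3/2 → sign +
signature = (2, 2, 0)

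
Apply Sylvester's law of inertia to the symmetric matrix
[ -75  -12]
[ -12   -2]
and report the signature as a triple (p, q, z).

step 0: pivot -75 → sign −
step 1: pivot -2/25 → sign −
signature = (0, 2, 0)

Answer: (0, 2, 0)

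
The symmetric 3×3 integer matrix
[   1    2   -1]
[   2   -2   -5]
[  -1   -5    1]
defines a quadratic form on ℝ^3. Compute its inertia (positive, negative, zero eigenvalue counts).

Answer: (2, 1, 0)

Derivation:
step 0: pivot 1 → sign +
step 1: pivot -6 → sign −
step 2: pivot 3/2 → sign +
signature = (2, 1, 0)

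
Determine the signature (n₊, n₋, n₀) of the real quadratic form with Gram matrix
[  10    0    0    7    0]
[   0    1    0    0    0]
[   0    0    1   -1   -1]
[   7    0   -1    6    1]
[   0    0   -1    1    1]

Answer: (4, 0, 1)

Derivation:
step 0: pivot 10 → sign +
step 1: pivot 1 → sign +
step 2: pivot 1 → sign +
step 3: pivot 1/10 → sign +
step 4: row/col 4 already zero → sign 0
signature = (4, 0, 1)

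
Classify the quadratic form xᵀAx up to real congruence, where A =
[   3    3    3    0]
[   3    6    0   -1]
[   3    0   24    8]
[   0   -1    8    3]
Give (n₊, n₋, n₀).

step 0: pivot 3 → sign +
step 1: pivot 3 → sign +
step 2: pivot 18 → sign +
step 3: pivot -1/18 → sign −
signature = (3, 1, 0)

Answer: (3, 1, 0)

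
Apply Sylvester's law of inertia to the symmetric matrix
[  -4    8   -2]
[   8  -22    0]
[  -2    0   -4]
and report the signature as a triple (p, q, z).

step 0: pivot -4 → sign −
step 1: pivot -6 → sign −
step 2: pivot -1/3 → sign −
signature = (0, 3, 0)

Answer: (0, 3, 0)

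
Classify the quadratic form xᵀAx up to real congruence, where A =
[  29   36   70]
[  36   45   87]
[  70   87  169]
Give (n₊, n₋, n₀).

Answer: (2, 0, 1)

Derivation:
step 0: pivot 29 → sign +
step 1: pivot 9/29 → sign +
step 2: row/col 2 already zero → sign 0
signature = (2, 0, 1)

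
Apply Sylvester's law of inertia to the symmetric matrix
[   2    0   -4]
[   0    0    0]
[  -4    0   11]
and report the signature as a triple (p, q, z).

step 0: pivot 2 → sign +
step 1: pivot 3 → sign +
step 2: row/col 2 already zero → sign 0
signature = (2, 0, 1)

Answer: (2, 0, 1)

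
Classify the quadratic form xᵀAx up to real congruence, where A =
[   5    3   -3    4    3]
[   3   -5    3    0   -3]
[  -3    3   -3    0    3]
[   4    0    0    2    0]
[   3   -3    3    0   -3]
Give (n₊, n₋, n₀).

Answer: (1, 2, 2)

Derivation:
step 0: pivot 5 → sign +
step 1: pivot -34/5 → sign −
step 2: pivot -24/17 → sign −
step 3: row/col 3 already zero → sign 0
step 4: row/col 4 already zero → sign 0
signature = (1, 2, 2)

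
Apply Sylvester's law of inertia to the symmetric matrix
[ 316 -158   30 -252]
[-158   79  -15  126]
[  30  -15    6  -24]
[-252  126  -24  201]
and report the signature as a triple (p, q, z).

step 0: pivot 316 → sign +
step 1: pivot 249/79 → sign +
step 2: pivot 3/83 → sign +
step 3: row/col 3 already zero → sign 0
signature = (3, 0, 1)

Answer: (3, 0, 1)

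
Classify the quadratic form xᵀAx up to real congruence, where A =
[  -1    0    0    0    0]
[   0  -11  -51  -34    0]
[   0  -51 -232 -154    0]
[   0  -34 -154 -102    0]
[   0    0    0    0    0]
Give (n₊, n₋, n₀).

Answer: (2, 2, 1)

Derivation:
step 0: pivot -1 → sign −
step 1: pivot -11 → sign −
step 2: pivot 49/11 → sign +
step 3: pivot 6/49 → sign +
step 4: row/col 4 already zero → sign 0
signature = (2, 2, 1)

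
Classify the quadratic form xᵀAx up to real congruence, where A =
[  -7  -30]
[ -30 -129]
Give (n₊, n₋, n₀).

Answer: (0, 2, 0)

Derivation:
step 0: pivot -7 → sign −
step 1: pivot -3/7 → sign −
signature = (0, 2, 0)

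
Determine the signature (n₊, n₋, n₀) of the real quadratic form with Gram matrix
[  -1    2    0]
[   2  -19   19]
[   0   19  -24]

step 0: pivot -1 → sign −
step 1: pivot -15 → sign −
step 2: pivot 1/15 → sign +
signature = (1, 2, 0)

Answer: (1, 2, 0)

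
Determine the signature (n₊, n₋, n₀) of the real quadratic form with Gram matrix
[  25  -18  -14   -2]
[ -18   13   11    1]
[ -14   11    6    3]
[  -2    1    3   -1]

step 0: pivot 25 → sign +
step 1: pivot 1/25 → sign +
step 2: pivot -23 → sign −
step 3: pivot 6/23 → sign +
signature = (3, 1, 0)

Answer: (3, 1, 0)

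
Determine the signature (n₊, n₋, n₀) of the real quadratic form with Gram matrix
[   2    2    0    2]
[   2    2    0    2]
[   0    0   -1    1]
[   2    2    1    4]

Answer: (2, 1, 1)

Derivation:
step 0: pivot 2 → sign +
step 1: pivot -1 → sign −
step 2: pivot 3 → sign +
step 3: row/col 3 already zero → sign 0
signature = (2, 1, 1)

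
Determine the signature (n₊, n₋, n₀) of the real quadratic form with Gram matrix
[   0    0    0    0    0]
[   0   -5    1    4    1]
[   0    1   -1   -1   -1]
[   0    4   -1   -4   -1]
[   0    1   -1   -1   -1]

step 0: pivot -5 → sign −
step 1: pivot -4/5 → sign −
step 2: pivot -3/4 → sign −
step 3: row/col 3 already zero → sign 0
step 4: row/col 4 already zero → sign 0
signature = (0, 3, 2)

Answer: (0, 3, 2)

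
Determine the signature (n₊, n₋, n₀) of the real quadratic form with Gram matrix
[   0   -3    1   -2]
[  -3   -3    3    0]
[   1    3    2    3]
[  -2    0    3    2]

Answer: (2, 2, 0)

Derivation:
step 0: pivot -3 → sign −
step 1: pivot 3 → sign +
step 2: pivot 11/3 → sign +
step 3: pivot -1/11 → sign −
signature = (2, 2, 0)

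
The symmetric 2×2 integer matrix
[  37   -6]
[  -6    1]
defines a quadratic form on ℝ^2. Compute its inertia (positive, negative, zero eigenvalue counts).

Answer: (2, 0, 0)

Derivation:
step 0: pivot 37 → sign +
step 1: pivot 1/37 → sign +
signature = (2, 0, 0)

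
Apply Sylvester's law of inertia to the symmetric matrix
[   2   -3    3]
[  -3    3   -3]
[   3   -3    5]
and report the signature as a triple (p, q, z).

step 0: pivot 2 → sign +
step 1: pivot -3/2 → sign −
step 2: pivot 2 → sign +
signature = (2, 1, 0)

Answer: (2, 1, 0)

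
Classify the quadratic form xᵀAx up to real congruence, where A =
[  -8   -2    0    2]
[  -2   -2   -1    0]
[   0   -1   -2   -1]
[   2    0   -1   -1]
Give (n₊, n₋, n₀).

Answer: (0, 3, 1)

Derivation:
step 0: pivot -8 → sign −
step 1: pivot -3/2 → sign −
step 2: pivot -4/3 → sign −
step 3: row/col 3 already zero → sign 0
signature = (0, 3, 1)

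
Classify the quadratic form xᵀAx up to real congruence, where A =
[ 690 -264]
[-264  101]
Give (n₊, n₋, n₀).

Answer: (1, 1, 0)

Derivation:
step 0: pivot 690 → sign +
step 1: pivot -1/115 → sign −
signature = (1, 1, 0)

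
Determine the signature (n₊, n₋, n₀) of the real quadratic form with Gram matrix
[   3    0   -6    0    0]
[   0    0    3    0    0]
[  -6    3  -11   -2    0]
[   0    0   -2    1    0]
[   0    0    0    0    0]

Answer: (3, 1, 1)

Derivation:
step 0: pivot 3 → sign +
step 1: pivot -23 → sign −
step 2: pivot 9/23 → sign +
step 3: pivot 1 → sign +
step 4: row/col 4 already zero → sign 0
signature = (3, 1, 1)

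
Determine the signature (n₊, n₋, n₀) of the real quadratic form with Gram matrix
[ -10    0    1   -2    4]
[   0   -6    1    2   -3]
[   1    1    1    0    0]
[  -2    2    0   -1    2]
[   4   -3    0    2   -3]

Answer: (2, 3, 0)

Derivation:
step 0: pivot -10 → sign −
step 1: pivot -6 → sign −
step 2: pivot 19/15 → sign +
step 3: pivot 1/19 → sign +
step 4: pivot -3/4 → sign −
signature = (2, 3, 0)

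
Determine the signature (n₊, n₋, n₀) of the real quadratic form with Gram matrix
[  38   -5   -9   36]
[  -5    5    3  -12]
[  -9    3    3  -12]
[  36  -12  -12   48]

Answer: (3, 0, 1)

Derivation:
step 0: pivot 38 → sign +
step 1: pivot 165/38 → sign +
step 2: pivot 6/55 → sign +
step 3: row/col 3 already zero → sign 0
signature = (3, 0, 1)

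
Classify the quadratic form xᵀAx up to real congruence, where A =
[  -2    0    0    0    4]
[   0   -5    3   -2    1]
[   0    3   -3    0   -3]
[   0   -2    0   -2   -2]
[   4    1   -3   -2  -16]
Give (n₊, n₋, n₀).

Answer: (0, 4, 1)

Derivation:
step 0: pivot -2 → sign −
step 1: pivot -5 → sign −
step 2: pivot -6/5 → sign −
step 3: pivot -3 → sign −
step 4: row/col 4 already zero → sign 0
signature = (0, 4, 1)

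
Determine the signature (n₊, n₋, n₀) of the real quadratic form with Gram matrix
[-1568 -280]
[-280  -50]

Answer: (0, 1, 1)

Derivation:
step 0: pivot -1568 → sign −
step 1: row/col 1 already zero → sign 0
signature = (0, 1, 1)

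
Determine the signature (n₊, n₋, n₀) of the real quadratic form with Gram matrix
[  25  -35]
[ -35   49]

Answer: (1, 0, 1)

Derivation:
step 0: pivot 25 → sign +
step 1: row/col 1 already zero → sign 0
signature = (1, 0, 1)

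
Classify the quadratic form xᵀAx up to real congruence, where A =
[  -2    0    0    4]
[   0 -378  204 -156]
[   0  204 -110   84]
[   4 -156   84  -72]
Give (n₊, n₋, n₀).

step 0: pivot -2 → sign −
step 1: pivot -378 → sign −
step 2: pivot 2/21 → sign +
step 3: row/col 3 already zero → sign 0
signature = (1, 2, 1)

Answer: (1, 2, 1)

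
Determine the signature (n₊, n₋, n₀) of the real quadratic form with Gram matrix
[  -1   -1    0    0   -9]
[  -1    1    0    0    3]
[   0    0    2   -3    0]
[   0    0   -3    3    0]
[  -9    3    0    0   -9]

step 0: pivot -1 → sign −
step 1: pivot 2 → sign +
step 2: pivot 2 → sign +
step 3: pivot -3/2 → sign −
step 4: row/col 4 already zero → sign 0
signature = (2, 2, 1)

Answer: (2, 2, 1)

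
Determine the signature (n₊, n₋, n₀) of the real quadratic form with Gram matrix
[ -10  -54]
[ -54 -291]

step 0: pivot -10 → sign −
step 1: pivot 3/5 → sign +
signature = (1, 1, 0)

Answer: (1, 1, 0)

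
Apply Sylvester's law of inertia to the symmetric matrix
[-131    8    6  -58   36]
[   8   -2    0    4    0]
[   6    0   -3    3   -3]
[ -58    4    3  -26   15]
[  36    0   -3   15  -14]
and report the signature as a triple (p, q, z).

Answer: (1, 4, 0)

Derivation:
step 0: pivot -131 → sign −
step 1: pivot -198/131 → sign −
step 2: pivot -29/11 → sign −
step 3: pivot -3/29 → sign −
step 4: pivot 1 → sign +
signature = (1, 4, 0)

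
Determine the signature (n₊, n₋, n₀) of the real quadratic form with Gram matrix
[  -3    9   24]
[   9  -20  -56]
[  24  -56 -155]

step 0: pivot -3 → sign −
step 1: pivot 7 → sign +
step 2: pivot 3/7 → sign +
signature = (2, 1, 0)

Answer: (2, 1, 0)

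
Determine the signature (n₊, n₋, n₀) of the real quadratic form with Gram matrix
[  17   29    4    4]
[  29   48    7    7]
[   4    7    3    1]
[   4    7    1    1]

Answer: (3, 1, 0)

Derivation:
step 0: pivot 17 → sign +
step 1: pivot -25/17 → sign −
step 2: pivot 52/25 → sign +
step 3: pivot 1/13 → sign +
signature = (3, 1, 0)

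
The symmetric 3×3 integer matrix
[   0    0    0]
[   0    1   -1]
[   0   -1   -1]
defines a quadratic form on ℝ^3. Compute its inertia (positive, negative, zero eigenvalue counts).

Answer: (1, 1, 1)

Derivation:
step 0: pivot 1 → sign +
step 1: pivot -2 → sign −
step 2: row/col 2 already zero → sign 0
signature = (1, 1, 1)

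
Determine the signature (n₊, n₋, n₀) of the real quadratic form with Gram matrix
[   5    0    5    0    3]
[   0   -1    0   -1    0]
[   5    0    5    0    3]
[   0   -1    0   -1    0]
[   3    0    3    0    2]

Answer: (2, 1, 2)

Derivation:
step 0: pivot 5 → sign +
step 1: pivot -1 → sign −
step 2: pivot 1/5 → sign +
step 3: row/col 3 already zero → sign 0
step 4: row/col 4 already zero → sign 0
signature = (2, 1, 2)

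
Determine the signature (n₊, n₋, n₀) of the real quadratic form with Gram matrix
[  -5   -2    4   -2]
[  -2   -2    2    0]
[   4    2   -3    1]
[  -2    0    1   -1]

Answer: (1, 2, 1)

Derivation:
step 0: pivot -5 → sign −
step 1: pivot -6/5 → sign −
step 2: pivot 1/3 → sign +
step 3: row/col 3 already zero → sign 0
signature = (1, 2, 1)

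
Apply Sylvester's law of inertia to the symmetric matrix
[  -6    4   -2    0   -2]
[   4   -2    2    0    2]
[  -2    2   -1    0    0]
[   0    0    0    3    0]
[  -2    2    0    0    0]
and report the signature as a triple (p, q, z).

Answer: (2, 2, 1)

Derivation:
step 0: pivot -6 → sign −
step 1: pivot 2/3 → sign +
step 2: pivot -1 → sign −
step 3: pivot 3 → sign +
step 4: row/col 4 already zero → sign 0
signature = (2, 2, 1)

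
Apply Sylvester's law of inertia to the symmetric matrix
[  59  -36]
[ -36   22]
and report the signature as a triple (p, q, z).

step 0: pivot 59 → sign +
step 1: pivot 2/59 → sign +
signature = (2, 0, 0)

Answer: (2, 0, 0)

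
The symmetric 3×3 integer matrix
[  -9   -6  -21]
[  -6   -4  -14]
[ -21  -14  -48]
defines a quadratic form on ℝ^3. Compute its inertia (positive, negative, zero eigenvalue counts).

Answer: (1, 1, 1)

Derivation:
step 0: pivot -9 → sign −
step 1: pivot 1 → sign +
step 2: row/col 2 already zero → sign 0
signature = (1, 1, 1)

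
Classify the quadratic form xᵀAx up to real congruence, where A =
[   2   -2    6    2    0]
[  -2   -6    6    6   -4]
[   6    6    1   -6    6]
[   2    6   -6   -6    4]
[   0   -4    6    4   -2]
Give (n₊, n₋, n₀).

Answer: (2, 1, 2)

Derivation:
step 0: pivot 2 → sign +
step 1: pivot -8 → sign −
step 2: pivot 1 → sign +
step 3: row/col 3 already zero → sign 0
step 4: row/col 4 already zero → sign 0
signature = (2, 1, 2)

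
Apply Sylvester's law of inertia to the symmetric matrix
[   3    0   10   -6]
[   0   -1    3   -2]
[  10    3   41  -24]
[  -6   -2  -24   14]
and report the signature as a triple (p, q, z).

step 0: pivot 3 → sign +
step 1: pivot -1 → sign −
step 2: pivot 50/3 → sign +
step 3: row/col 3 already zero → sign 0
signature = (2, 1, 1)

Answer: (2, 1, 1)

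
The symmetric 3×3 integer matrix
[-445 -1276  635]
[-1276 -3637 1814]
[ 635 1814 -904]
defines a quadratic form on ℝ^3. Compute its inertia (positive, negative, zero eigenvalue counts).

Answer: (1, 2, 0)

Derivation:
step 0: pivot -445 → sign −
step 1: pivot 9711/445 → sign +
step 2: pivot -1/1079 → sign −
signature = (1, 2, 0)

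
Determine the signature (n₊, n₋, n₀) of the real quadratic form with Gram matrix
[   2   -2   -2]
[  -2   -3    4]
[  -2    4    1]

step 0: pivot 2 → sign +
step 1: pivot -5 → sign −
step 2: pivot -1/5 → sign −
signature = (1, 2, 0)

Answer: (1, 2, 0)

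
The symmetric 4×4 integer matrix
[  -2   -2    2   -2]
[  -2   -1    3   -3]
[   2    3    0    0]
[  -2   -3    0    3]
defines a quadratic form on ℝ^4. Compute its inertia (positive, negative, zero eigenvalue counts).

step 0: pivot -2 → sign −
step 1: pivot 1 → sign +
step 2: pivot 1 → sign +
step 3: pivot 3 → sign +
signature = (3, 1, 0)

Answer: (3, 1, 0)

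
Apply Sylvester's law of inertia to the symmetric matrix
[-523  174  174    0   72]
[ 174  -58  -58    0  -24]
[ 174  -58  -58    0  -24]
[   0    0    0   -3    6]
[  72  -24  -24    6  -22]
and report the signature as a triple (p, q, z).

step 0: pivot -523 → sign −
step 1: pivot -58/523 → sign −
step 2: pivot -3 → sign −
step 3: pivot -2/29 → sign −
step 4: row/col 4 already zero → sign 0
signature = (0, 4, 1)

Answer: (0, 4, 1)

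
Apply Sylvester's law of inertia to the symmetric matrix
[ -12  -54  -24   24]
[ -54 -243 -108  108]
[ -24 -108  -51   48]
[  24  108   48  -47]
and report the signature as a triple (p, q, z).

step 0: pivot -12 → sign −
step 1: pivot -3 → sign −
step 2: pivot 1 → sign +
step 3: row/col 3 already zero → sign 0
signature = (1, 2, 1)

Answer: (1, 2, 1)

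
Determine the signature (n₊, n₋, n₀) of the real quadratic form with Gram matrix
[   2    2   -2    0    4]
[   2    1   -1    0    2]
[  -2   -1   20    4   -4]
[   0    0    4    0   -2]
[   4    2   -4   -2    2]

Answer: (3, 2, 0)

Derivation:
step 0: pivot 2 → sign +
step 1: pivot -1 → sign −
step 2: pivot 19 → sign +
step 3: pivot -16/19 → sign −
step 4: pivot 3/4 → sign +
signature = (3, 2, 0)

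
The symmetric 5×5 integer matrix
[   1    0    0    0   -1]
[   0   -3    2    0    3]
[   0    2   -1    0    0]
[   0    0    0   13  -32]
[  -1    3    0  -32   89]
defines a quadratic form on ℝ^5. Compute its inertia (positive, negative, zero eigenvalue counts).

Answer: (4, 1, 0)

Derivation:
step 0: pivot 1 → sign +
step 1: pivot -3 → sign −
step 2: pivot 1/3 → sign +
step 3: pivot 13 → sign +
step 4: pivot 3/13 → sign +
signature = (4, 1, 0)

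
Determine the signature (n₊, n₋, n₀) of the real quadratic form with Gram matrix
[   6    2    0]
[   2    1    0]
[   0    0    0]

Answer: (2, 0, 1)

Derivation:
step 0: pivot 6 → sign +
step 1: pivot 1/3 → sign +
step 2: row/col 2 already zero → sign 0
signature = (2, 0, 1)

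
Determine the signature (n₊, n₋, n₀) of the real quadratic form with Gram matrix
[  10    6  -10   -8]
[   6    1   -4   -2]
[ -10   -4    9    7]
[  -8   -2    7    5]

Answer: (2, 2, 0)

Derivation:
step 0: pivot 10 → sign +
step 1: pivot -13/5 → sign −
step 2: pivot 7/13 → sign +
step 3: pivot -6/7 → sign −
signature = (2, 2, 0)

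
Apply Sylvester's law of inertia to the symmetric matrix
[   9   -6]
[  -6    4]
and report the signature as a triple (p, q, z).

step 0: pivot 9 → sign +
step 1: row/col 1 already zero → sign 0
signature = (1, 0, 1)

Answer: (1, 0, 1)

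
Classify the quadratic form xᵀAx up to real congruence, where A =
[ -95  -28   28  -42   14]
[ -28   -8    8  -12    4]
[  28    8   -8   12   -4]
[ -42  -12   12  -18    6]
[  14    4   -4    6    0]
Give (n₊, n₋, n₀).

step 0: pivot -95 → sign −
step 1: pivot 24/95 → sign +
step 2: pivot 2 → sign +
step 3: row/col 3 already zero → sign 0
step 4: row/col 4 already zero → sign 0
signature = (2, 1, 2)

Answer: (2, 1, 2)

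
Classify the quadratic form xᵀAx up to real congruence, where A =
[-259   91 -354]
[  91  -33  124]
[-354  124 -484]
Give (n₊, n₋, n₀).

Answer: (0, 3, 0)

Derivation:
step 0: pivot -259 → sign −
step 1: pivot -38/37 → sign −
step 2: pivot -2/133 → sign −
signature = (0, 3, 0)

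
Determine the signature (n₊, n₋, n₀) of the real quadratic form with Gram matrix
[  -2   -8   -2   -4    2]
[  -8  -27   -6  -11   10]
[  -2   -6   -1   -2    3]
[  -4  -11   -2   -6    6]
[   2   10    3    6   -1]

step 0: pivot -2 → sign −
step 1: pivot 5 → sign +
step 2: pivot 1/5 → sign +
step 3: pivot -3 → sign −
step 4: row/col 4 already zero → sign 0
signature = (2, 2, 1)

Answer: (2, 2, 1)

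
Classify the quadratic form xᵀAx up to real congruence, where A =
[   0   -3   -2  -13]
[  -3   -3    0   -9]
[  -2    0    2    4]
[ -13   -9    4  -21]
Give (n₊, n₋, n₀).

Answer: (2, 2, 0)

Derivation:
step 0: pivot -3 → sign −
step 1: pivot 3 → sign +
step 2: pivot 2/3 → sign +
step 3: pivot -2 → sign −
signature = (2, 2, 0)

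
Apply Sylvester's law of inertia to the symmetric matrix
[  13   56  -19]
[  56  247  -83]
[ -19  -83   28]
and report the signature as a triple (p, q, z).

step 0: pivot 13 → sign +
step 1: pivot 75/13 → sign +
step 2: row/col 2 already zero → sign 0
signature = (2, 0, 1)

Answer: (2, 0, 1)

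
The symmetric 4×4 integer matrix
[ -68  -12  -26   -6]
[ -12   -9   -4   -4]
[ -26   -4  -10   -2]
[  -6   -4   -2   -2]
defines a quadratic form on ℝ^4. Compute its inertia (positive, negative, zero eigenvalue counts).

step 0: pivot -68 → sign −
step 1: pivot -117/17 → sign −
step 2: pivot -1/117 → sign −
step 3: row/col 3 already zero → sign 0
signature = (0, 3, 1)

Answer: (0, 3, 1)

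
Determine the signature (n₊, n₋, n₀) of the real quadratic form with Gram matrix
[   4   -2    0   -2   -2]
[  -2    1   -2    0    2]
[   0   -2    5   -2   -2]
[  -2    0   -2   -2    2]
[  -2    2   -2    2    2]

Answer: (3, 1, 1)

Derivation:
step 0: pivot 4 → sign +
step 1: pivot 5 → sign +
step 2: pivot -4/5 → sign −
step 3: pivot 1/4 → sign +
step 4: row/col 4 already zero → sign 0
signature = (3, 1, 1)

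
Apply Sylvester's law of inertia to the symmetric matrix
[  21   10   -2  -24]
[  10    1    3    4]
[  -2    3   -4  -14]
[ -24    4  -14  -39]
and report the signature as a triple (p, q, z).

step 0: pivot 21 → sign +
step 1: pivot -79/21 → sign −
step 2: pivot -3/79 → sign −
step 3: pivot -3 → sign −
signature = (1, 3, 0)

Answer: (1, 3, 0)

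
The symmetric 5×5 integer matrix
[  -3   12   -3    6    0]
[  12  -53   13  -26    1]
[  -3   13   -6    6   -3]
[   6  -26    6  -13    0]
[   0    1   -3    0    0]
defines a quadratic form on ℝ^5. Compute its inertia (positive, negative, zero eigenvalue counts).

Answer: (1, 4, 0)

Derivation:
step 0: pivot -3 → sign −
step 1: pivot -5 → sign −
step 2: pivot -14/5 → sign −
step 3: pivot -1/7 → sign −
step 4: pivot 3 → sign +
signature = (1, 4, 0)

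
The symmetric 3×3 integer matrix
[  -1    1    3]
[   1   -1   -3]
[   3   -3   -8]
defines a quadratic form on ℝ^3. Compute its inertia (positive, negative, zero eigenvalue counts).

Answer: (1, 1, 1)

Derivation:
step 0: pivot -1 → sign −
step 1: pivot 1 → sign +
step 2: row/col 2 already zero → sign 0
signature = (1, 1, 1)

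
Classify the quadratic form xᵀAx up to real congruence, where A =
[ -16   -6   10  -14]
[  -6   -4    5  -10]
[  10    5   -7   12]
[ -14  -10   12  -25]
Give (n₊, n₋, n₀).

step 0: pivot -16 → sign −
step 1: pivot -7/4 → sign −
step 2: pivot 1/7 → sign +
step 3: row/col 3 already zero → sign 0
signature = (1, 2, 1)

Answer: (1, 2, 1)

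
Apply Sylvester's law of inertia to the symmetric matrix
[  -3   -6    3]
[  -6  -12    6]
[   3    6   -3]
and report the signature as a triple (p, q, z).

Answer: (0, 1, 2)

Derivation:
step 0: pivot -3 → sign −
step 1: row/col 1 already zero → sign 0
step 2: row/col 2 already zero → sign 0
signature = (0, 1, 2)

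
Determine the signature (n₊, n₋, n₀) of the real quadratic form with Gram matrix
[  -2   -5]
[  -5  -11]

Answer: (1, 1, 0)

Derivation:
step 0: pivot -2 → sign −
step 1: pivot 3/2 → sign +
signature = (1, 1, 0)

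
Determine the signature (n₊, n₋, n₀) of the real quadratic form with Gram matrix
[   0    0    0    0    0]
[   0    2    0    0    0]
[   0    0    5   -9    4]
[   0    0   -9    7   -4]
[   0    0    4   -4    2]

step 0: pivot 2 → sign +
step 1: pivot 5 → sign +
step 2: pivot -46/5 → sign −
step 3: pivot -2/23 → sign −
step 4: row/col 4 already zero → sign 0
signature = (2, 2, 1)

Answer: (2, 2, 1)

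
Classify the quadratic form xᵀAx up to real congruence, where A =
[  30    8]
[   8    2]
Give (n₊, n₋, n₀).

step 0: pivot 30 → sign +
step 1: pivot -2/15 → sign −
signature = (1, 1, 0)

Answer: (1, 1, 0)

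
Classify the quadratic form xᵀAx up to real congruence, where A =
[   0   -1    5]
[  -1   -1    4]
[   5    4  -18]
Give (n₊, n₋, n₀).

Answer: (1, 2, 0)

Derivation:
step 0: pivot -1 → sign −
step 1: pivot 1 → sign +
step 2: pivot -3 → sign −
signature = (1, 2, 0)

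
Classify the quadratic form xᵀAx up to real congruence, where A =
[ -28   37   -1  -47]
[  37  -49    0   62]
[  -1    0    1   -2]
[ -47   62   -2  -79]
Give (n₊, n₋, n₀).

step 0: pivot -28 → sign −
step 1: pivot -3/28 → sign −
step 2: pivot 52/3 → sign +
step 3: pivot -3/52 → sign −
signature = (1, 3, 0)

Answer: (1, 3, 0)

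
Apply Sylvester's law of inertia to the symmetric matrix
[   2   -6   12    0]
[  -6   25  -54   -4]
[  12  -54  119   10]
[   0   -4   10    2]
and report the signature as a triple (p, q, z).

step 0: pivot 2 → sign +
step 1: pivot 7 → sign +
step 2: pivot 5/7 → sign +
step 3: pivot -2/5 → sign −
signature = (3, 1, 0)

Answer: (3, 1, 0)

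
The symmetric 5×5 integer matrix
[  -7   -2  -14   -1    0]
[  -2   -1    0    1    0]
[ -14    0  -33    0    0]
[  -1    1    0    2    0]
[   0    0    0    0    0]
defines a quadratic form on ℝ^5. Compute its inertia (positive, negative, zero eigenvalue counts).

step 0: pivot -7 → sign −
step 1: pivot -3/7 → sign −
step 2: pivot 97/3 → sign +
step 3: pivot -6/97 → sign −
step 4: row/col 4 already zero → sign 0
signature = (1, 3, 1)

Answer: (1, 3, 1)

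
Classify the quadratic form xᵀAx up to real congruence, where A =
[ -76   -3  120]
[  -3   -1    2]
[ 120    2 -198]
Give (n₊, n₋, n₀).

Answer: (0, 3, 0)

Derivation:
step 0: pivot -76 → sign −
step 1: pivot -67/76 → sign −
step 2: pivot -2/67 → sign −
signature = (0, 3, 0)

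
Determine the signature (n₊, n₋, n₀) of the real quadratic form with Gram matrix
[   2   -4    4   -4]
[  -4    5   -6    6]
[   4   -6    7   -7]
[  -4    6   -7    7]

step 0: pivot 2 → sign +
step 1: pivot -3 → sign −
step 2: pivot 1/3 → sign +
step 3: row/col 3 already zero → sign 0
signature = (2, 1, 1)

Answer: (2, 1, 1)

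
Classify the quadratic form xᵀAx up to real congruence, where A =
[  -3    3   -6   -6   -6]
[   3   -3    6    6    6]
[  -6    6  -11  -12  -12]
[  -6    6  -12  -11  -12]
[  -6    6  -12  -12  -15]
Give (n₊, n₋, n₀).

step 0: pivot -3 → sign −
step 1: pivot 1 → sign +
step 2: pivot 1 → sign +
step 3: pivot -3 → sign −
step 4: row/col 4 already zero → sign 0
signature = (2, 2, 1)

Answer: (2, 2, 1)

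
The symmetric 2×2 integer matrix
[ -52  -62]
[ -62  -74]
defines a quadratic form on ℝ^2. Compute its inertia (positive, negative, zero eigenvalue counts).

Answer: (0, 2, 0)

Derivation:
step 0: pivot -52 → sign −
step 1: pivot -1/13 → sign −
signature = (0, 2, 0)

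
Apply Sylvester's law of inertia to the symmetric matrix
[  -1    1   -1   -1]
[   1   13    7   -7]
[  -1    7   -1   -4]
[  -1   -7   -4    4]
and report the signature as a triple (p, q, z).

Answer: (2, 2, 0)

Derivation:
step 0: pivot -1 → sign −
step 1: pivot 14 → sign +
step 2: pivot -18/7 → sign −
step 3: pivot 1/2 → sign +
signature = (2, 2, 0)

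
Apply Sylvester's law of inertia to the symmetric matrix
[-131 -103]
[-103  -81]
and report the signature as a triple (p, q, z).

step 0: pivot -131 → sign −
step 1: pivot -2/131 → sign −
signature = (0, 2, 0)

Answer: (0, 2, 0)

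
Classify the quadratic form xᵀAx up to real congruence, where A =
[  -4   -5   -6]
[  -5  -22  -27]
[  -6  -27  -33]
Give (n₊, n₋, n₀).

step 0: pivot -4 → sign −
step 1: pivot -63/4 → sign −
step 2: pivot 1/7 → sign +
signature = (1, 2, 0)

Answer: (1, 2, 0)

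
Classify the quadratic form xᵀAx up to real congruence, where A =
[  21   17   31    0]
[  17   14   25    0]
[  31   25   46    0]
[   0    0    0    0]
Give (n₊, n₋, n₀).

Answer: (3, 0, 1)

Derivation:
step 0: pivot 21 → sign +
step 1: pivot 5/21 → sign +
step 2: pivot 1/5 → sign +
step 3: row/col 3 already zero → sign 0
signature = (3, 0, 1)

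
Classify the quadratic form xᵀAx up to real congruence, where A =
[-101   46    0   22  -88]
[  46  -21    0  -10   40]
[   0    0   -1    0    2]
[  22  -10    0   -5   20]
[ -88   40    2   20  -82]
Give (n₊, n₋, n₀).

Answer: (1, 4, 0)

Derivation:
step 0: pivot -101 → sign −
step 1: pivot -5/101 → sign −
step 2: pivot -1 → sign −
step 3: pivot -1/5 → sign −
step 4: pivot 2 → sign +
signature = (1, 4, 0)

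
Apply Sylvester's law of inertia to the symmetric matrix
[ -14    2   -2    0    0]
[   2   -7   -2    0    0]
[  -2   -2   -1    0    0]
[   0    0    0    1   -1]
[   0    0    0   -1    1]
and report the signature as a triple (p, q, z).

step 0: pivot -14 → sign −
step 1: pivot -47/7 → sign −
step 2: pivot 3/47 → sign +
step 3: pivot 1 → sign +
step 4: row/col 4 already zero → sign 0
signature = (2, 2, 1)

Answer: (2, 2, 1)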